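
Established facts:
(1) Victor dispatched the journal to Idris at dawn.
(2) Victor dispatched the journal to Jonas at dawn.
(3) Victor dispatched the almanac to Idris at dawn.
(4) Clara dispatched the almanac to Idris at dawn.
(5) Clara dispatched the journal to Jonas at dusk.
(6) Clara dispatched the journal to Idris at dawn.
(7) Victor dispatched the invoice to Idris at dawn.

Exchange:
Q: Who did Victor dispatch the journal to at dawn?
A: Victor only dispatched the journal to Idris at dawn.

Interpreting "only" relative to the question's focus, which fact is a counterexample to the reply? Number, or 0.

2

The question "Who did ... to ...?" targets the recipient, so in the reply the focus falls on "Idris".
So "only" ranges over recipients; the rest (Victor as agent and the journal as thing and at dawn as setting) is presupposed.
Fact (2) keeps Victor as agent and the journal as thing and at dawn as setting but has recipient = Jonas; that refutes the reply.
(Fact (3) would refute a reading with focus on the thing — but that is not what the question asks.)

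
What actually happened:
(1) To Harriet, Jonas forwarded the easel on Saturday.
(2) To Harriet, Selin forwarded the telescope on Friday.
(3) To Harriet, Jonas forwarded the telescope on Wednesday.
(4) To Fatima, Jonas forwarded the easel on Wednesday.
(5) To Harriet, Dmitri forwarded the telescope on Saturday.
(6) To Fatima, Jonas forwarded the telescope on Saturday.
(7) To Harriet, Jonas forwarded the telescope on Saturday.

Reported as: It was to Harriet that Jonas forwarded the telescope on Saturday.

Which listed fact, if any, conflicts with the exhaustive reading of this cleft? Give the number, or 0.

Focus of the cleft: "Harriet" (the recipient). Presupposed background: Jonas as agent and the telescope as thing and on Saturday as setting.
The exhaustive reading says no other recipient fits that background.
But fact (6) also has Jonas as agent and the telescope as thing and on Saturday as setting, with recipient = Fatima — so the exhaustive reading fails.

6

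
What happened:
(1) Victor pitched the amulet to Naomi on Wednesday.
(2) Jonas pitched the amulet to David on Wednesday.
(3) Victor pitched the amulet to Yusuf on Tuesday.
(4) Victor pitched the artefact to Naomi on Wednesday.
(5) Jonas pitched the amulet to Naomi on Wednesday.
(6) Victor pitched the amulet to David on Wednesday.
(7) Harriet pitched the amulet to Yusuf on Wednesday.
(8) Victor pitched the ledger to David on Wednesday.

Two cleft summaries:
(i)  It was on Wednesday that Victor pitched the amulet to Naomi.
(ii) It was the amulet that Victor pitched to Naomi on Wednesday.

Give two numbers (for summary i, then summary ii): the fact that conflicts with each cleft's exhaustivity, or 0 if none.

Summary (i) focuses "on Wednesday" (the setting); background Victor as agent and the amulet as thing and Naomi as recipient. No fact matches that background with a different setting, so 0.
Summary (ii) focuses "the amulet" (the thing); background Victor as agent and Naomi as recipient and on Wednesday as setting. Fact (4) matches that background with thing = the artefact — refutes (ii).

0, 4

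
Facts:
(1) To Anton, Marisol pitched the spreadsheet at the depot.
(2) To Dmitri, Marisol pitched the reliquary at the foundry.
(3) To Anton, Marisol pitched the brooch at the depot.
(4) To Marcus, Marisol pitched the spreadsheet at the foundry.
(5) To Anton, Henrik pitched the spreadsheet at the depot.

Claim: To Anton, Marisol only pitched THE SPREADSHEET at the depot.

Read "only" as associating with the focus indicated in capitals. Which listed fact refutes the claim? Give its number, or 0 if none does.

The capitals mark "the spreadsheet" as focus. So "only" rules out other things, with the rest (Marisol as agent and Anton as recipient and at the depot as setting) as background.
Fact (3) matches on Marisol as agent and Anton as recipient and at the depot as setting, but has thing = the brooch instead. That refutes the claim.

3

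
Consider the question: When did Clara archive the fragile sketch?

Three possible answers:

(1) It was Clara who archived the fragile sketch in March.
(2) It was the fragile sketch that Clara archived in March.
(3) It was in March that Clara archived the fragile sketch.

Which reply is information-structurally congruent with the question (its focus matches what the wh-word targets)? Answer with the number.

The question word "when" targets the time.
Option (1) clefts "Clara" — the subject (agent), not what was asked.
Option (2) clefts "the fragile sketch" — the direct object, not what was asked.
Option (3) clefts "in March" — that matches what the question asks about.
So the congruent reply is (3).

3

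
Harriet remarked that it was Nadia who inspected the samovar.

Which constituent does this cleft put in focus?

In an it-cleft "It was X that/who ...", the clefted constituent X is the focus; the that/who-clause expresses the presupposed open proposition.
Here the focus is "Nadia". The backgrounded (presupposed) material includes "the samovar".

Nadia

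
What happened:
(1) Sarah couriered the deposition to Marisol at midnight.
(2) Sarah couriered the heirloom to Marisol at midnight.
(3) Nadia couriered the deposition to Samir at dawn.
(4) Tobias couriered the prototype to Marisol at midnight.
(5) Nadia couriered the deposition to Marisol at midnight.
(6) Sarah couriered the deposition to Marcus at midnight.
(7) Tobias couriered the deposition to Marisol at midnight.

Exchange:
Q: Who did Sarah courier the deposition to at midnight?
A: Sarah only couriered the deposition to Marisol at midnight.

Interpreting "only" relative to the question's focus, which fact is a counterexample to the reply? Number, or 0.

Answering "Who did ... to ...?" puts focus on the recipient — here, "Marisol".
So "only" ranges over recipients; the rest (same agent, thing, setting (Sarah / the deposition / at midnight)) is presupposed.
Fact (6) keeps same agent, thing, setting (Sarah / the deposition / at midnight) but has recipient = Marcus; that refutes the reply.
(Fact (2) would refute a reading with focus on the thing — but that is not what the question asks.)

6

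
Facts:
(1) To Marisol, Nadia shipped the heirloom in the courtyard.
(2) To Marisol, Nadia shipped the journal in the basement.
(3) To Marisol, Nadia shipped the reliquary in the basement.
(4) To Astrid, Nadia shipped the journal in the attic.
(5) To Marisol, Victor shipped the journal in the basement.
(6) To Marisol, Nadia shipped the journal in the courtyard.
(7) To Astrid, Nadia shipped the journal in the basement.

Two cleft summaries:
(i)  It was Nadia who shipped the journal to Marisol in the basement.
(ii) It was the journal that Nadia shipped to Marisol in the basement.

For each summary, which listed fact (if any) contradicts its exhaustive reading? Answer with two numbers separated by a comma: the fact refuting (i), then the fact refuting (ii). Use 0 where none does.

5, 3

(i): focus "Nadia". Looking for same thing, recipient, setting (the journal / Marisol / in the basement) with some other agent — fact (5) has Victor there. Refuted.
(ii): focus "the journal". Looking for same agent, recipient, setting (Nadia / Marisol / in the basement) with some other thing — fact (3) has the reliquary there. Refuted.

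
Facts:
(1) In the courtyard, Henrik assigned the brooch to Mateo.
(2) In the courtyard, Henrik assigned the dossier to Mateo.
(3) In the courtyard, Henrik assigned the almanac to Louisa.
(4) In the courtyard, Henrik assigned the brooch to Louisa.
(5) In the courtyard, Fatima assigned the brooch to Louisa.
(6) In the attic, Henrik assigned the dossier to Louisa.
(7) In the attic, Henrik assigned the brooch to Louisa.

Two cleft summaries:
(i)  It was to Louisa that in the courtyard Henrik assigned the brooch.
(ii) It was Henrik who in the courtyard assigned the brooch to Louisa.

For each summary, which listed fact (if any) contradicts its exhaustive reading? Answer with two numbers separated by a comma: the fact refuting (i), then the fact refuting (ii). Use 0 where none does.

Summary (i) focuses "Louisa" (the recipient); background agent = Henrik, thing = the brooch, setting = in the courtyard. Fact (1) matches that background with recipient = Mateo — refutes (i).
Summary (ii) focuses "Henrik" (the agent); background thing = the brooch, recipient = Louisa, setting = in the courtyard. Fact (5) matches that background with agent = Fatima — refutes (ii).

1, 5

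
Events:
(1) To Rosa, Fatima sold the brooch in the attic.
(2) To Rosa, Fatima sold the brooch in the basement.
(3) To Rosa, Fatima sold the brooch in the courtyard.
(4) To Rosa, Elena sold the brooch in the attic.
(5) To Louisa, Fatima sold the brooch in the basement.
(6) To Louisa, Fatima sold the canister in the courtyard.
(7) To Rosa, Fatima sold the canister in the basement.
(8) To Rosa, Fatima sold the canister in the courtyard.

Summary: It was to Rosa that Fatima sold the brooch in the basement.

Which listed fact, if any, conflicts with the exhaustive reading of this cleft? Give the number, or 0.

5

The cleft puts "Rosa" in focus and presupposes the open proposition with same agent, thing, setting (Fatima / the brooch / in the basement).
The exhaustive reading says no other recipient fits that background.
Fact (5) shares the background but with recipient = Louisa; exhaustivity is violated.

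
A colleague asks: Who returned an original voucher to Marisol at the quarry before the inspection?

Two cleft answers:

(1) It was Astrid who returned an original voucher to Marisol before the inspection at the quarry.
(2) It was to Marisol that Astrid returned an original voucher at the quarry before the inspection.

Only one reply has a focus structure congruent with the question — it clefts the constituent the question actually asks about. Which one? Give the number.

The question word "who" targets the subject (agent).
Option (1) clefts "Astrid" — that matches what the question asks about.
Option (2) clefts "to Marisol" — the recipient, not what was asked.
So the congruent reply is (1).

1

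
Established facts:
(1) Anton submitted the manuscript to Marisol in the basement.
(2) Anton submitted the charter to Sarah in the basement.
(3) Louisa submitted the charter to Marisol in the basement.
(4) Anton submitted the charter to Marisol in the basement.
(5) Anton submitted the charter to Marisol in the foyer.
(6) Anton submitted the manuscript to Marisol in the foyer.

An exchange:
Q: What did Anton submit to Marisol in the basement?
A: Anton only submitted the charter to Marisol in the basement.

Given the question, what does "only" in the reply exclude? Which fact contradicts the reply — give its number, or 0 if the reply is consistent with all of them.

1

Answering "What did ...?" puts focus on the thing — here, "the charter".
"Only" then excludes alternative things while the background — same agent, recipient, setting (Anton / Marisol / in the basement) — is held fixed.
Fact (1) keeps same agent, recipient, setting (Anton / Marisol / in the basement) but has thing = the manuscript; that refutes the reply.
(Fact (2) would refute a reading with focus on the recipient — but that is not what the question asks.)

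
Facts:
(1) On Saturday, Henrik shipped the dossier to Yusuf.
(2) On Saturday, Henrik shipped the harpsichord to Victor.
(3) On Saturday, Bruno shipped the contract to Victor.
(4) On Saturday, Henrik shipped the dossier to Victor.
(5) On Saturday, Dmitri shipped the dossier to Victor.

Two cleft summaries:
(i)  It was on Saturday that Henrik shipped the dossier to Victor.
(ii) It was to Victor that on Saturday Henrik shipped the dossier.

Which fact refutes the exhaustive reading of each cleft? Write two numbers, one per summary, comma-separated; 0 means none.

0, 1

(i): focus "on Saturday". No fact shares agent = Henrik, thing = the dossier, recipient = Victor with a different setting. 0.
(ii): focus "Victor". Looking for agent = Henrik, thing = the dossier, setting = on Saturday with some other recipient — fact (1) has Yusuf there. Refuted.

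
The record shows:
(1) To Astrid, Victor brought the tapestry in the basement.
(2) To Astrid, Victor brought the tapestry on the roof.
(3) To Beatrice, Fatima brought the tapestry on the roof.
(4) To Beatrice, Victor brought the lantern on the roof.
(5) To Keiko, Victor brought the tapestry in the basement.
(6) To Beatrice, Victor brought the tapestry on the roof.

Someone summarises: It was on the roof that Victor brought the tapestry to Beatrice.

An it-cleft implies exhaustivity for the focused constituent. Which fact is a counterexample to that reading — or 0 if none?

0

Focus of the cleft: "on the roof" (the setting). Presupposed background: Victor as agent and the tapestry as thing and Beatrice as recipient.
Exhaustivity: on the roof is the only setting satisfying that background.
Every other fact differs from the presupposition on some backgrounded slot, so none challenges the exhaustivity.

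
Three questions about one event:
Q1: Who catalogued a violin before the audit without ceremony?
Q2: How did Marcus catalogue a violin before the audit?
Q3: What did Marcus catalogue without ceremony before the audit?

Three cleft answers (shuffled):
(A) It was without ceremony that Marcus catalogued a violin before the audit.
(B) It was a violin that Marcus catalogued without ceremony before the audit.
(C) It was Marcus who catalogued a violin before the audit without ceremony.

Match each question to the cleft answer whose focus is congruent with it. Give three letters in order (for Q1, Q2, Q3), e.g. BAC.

Q1 asks about the subject (agent); cleft (C) focuses "Marcus", which is the subject (agent) — so Q1 → C.
Q2 asks about the manner; cleft (A) focuses "without ceremony", which is the manner — so Q2 → A.
Q3 asks about the direct object; cleft (B) focuses "a violin", which is the direct object — so Q3 → B.
Mapping: Q1→C, Q2→A, Q3→B.

CAB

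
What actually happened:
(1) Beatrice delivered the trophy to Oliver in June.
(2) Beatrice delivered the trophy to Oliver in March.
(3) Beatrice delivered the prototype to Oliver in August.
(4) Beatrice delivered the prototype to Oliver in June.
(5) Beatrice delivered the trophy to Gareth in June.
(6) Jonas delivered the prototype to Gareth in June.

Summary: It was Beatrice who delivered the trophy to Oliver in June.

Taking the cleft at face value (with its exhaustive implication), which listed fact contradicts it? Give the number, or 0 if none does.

0

Focus of the cleft: "Beatrice" (the agent). Presupposed background: thing = the trophy, recipient = Oliver, setting = in June.
Exhaustivity: Beatrice is the only agent satisfying that background.
Every other fact differs from the presupposition on some backgrounded slot, so none challenges the exhaustivity.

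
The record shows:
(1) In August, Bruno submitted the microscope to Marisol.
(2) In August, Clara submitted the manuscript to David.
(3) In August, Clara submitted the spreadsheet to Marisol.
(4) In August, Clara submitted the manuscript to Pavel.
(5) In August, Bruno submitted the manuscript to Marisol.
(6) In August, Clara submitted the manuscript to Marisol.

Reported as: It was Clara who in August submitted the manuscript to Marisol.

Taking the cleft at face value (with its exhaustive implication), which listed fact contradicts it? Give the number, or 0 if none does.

5

The cleft puts "Clara" in focus and presupposes the open proposition with the manuscript as thing and Marisol as recipient and in August as setting.
The exhaustive reading says no other agent fits that background.
Fact (5) shares the background but with agent = Bruno; exhaustivity is violated.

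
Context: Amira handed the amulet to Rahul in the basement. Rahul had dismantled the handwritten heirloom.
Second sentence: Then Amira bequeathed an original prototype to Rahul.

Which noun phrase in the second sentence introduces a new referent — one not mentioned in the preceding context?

"Amira" and "Rahul" in the second sentence are given — already mentioned in the context.
"an original prototype" has no antecedent in the context; it is discourse-new (the indefinite article also signals a new referent).

an original prototype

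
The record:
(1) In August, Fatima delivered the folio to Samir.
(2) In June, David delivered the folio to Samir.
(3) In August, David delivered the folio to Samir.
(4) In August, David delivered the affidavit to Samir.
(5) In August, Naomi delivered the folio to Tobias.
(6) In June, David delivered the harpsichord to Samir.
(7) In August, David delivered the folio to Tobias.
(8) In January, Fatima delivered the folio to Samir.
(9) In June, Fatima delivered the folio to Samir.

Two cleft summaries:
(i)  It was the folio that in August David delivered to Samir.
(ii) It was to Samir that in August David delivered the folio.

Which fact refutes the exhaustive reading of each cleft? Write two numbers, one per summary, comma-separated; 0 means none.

(i): focus "the folio". Looking for agent = David, recipient = Samir, setting = in August with some other thing — fact (4) has the affidavit there. Refuted.
(ii): focus "Samir". Looking for agent = David, thing = the folio, setting = in August with some other recipient — fact (7) has Tobias there. Refuted.

4, 7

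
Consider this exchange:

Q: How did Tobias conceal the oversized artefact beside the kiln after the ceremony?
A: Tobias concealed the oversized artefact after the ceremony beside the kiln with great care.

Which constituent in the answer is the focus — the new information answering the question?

The wh-word "how" asks about the manner.
In the answer, "Tobias", "the oversized artefact", "after the ceremony" and "beside the kiln" are given — repeated from the question.
The constituent filling the manner gap is "with great care"; that is the focus and would carry nuclear stress.

with great care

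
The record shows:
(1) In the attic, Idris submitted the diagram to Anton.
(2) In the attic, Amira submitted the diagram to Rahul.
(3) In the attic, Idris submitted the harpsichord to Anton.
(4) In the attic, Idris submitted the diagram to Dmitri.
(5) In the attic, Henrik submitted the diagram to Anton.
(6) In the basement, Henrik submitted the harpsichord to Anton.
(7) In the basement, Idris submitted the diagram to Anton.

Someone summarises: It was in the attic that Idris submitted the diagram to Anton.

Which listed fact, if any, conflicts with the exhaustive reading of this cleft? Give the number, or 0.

7

Focus of the cleft: "in the attic" (the setting). Presupposed background: same agent, thing, recipient (Idris / the diagram / Anton).
Exhaustivity: in the attic is the only setting satisfying that background.
But fact (7) also has same agent, thing, recipient (Idris / the diagram / Anton), with setting = in the basement — so the exhaustive reading fails.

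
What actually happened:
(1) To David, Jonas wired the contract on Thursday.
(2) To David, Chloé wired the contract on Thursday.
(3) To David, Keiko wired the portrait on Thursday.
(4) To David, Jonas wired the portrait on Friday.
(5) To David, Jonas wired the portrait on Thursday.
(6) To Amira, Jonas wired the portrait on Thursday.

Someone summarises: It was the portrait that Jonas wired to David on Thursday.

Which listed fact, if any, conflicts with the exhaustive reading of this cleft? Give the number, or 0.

The cleft puts "the portrait" in focus and presupposes the open proposition with agent = Jonas, recipient = David, setting = on Thursday.
Exhaustivity: the portrait is the only thing satisfying that background.
Fact (1) shares the background but with thing = the contract; exhaustivity is violated.

1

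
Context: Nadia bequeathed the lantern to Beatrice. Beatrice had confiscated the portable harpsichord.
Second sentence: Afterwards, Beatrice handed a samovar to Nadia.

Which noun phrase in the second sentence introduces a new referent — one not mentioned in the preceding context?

a samovar

"Beatrice" and "Nadia" in the second sentence are given — already mentioned in the context.
"a samovar" has no antecedent in the context; it is discourse-new (the indefinite article also signals a new referent).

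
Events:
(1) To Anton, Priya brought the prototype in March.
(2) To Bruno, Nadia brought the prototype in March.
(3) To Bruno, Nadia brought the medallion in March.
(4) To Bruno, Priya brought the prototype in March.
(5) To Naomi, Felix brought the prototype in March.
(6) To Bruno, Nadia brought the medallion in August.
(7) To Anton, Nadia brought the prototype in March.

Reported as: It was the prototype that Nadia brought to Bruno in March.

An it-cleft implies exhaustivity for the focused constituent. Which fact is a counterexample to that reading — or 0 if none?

The cleft puts "the prototype" in focus and presupposes the open proposition with same agent, recipient, setting (Nadia / Bruno / in March).
The exhaustive reading says no other thing fits that background.
Fact (3) shares the background but with thing = the medallion; exhaustivity is violated.

3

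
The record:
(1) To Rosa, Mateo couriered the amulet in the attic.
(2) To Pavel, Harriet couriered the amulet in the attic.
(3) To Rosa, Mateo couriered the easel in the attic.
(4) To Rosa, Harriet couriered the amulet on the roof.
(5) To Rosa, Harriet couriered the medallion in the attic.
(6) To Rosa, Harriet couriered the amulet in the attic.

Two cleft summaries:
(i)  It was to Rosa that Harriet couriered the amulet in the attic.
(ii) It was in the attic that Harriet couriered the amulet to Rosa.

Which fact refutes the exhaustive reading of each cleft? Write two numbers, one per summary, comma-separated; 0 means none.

2, 4

Summary (i) focuses "Rosa" (the recipient); background agent = Harriet, thing = the amulet, setting = in the attic. Fact (2) matches that background with recipient = Pavel — refutes (i).
Summary (ii) focuses "in the attic" (the setting); background agent = Harriet, thing = the amulet, recipient = Rosa. Fact (4) matches that background with setting = on the roof — refutes (ii).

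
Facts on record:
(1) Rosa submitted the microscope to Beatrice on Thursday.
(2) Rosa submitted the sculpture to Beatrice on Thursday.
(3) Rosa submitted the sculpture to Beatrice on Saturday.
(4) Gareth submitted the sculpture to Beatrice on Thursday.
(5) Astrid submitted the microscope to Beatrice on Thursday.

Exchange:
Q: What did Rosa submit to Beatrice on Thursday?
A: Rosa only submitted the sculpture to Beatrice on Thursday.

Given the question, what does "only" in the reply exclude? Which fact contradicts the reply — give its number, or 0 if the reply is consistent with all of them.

The question "What did ...?" targets the thing, so in the reply the focus falls on "the sculpture".
"Only" then excludes alternative things while the background — same agent, recipient, setting (Rosa / Beatrice / on Thursday) — is held fixed.
Fact (1) shares the background with a different thing (the microscope) — counterexample.
(Fact (3) would refute a reading with focus on the setting — but that is not what the question asks.)

1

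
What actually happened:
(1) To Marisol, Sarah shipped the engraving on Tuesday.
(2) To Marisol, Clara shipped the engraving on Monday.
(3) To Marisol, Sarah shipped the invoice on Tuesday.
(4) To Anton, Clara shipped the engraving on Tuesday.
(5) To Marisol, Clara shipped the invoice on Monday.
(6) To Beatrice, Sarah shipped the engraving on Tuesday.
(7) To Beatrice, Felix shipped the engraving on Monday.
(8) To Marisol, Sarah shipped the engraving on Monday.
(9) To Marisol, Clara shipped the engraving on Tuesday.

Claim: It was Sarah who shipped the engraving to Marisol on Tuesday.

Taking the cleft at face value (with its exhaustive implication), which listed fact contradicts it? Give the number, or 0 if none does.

The cleft puts "Sarah" in focus and presupposes the open proposition with thing = the engraving, recipient = Marisol, setting = on Tuesday.
The exhaustive reading says no other agent fits that background.
Fact (9) shares the background but with agent = Clara; exhaustivity is violated.

9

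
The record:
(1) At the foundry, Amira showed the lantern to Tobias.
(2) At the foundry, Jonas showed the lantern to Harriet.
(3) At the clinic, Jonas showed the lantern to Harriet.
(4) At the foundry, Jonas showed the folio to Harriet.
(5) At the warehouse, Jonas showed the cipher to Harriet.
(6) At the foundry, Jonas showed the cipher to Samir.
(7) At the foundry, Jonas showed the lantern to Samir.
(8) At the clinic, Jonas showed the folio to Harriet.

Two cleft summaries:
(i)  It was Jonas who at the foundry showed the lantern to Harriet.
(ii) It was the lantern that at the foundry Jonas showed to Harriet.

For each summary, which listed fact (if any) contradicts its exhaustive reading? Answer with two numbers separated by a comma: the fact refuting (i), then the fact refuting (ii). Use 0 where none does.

Summary (i) focuses "Jonas" (the agent); background the lantern as thing and Harriet as recipient and at the foundry as setting. No fact matches that background with a different agent, so 0.
Summary (ii) focuses "the lantern" (the thing); background Jonas as agent and Harriet as recipient and at the foundry as setting. Fact (4) matches that background with thing = the folio — refutes (ii).

0, 4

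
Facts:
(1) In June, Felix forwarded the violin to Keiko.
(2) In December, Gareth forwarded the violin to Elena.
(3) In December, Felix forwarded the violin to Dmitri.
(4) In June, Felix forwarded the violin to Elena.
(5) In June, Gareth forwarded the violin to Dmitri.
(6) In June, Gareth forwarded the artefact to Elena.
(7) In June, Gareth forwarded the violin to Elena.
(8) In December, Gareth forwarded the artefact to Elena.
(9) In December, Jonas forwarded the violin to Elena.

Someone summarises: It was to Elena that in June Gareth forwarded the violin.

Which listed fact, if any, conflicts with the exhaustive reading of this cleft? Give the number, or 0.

The cleft puts "Elena" in focus and presupposes the open proposition with same agent, thing, setting (Gareth / the violin / in June).
Exhaustivity: Elena is the only recipient satisfying that background.
But fact (5) also has same agent, thing, setting (Gareth / the violin / in June), with recipient = Dmitri — so the exhaustive reading fails.

5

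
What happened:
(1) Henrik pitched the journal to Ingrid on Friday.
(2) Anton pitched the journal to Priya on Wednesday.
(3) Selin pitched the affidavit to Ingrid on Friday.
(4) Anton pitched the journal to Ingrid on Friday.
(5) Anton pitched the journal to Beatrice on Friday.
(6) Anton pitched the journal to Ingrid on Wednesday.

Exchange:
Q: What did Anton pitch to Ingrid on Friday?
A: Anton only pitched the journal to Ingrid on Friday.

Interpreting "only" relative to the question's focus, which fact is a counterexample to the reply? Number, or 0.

0

The question "What did ...?" targets the thing, so in the reply the focus falls on "the journal".
"Only" then excludes alternative things while the background — agent = Anton, recipient = Ingrid, setting = on Friday — is held fixed.
No listed fact shares that background with another thing. Nothing contradicts the reply.
(Fact (5) would refute a reading with focus on the recipient — but that is not what the question asks.)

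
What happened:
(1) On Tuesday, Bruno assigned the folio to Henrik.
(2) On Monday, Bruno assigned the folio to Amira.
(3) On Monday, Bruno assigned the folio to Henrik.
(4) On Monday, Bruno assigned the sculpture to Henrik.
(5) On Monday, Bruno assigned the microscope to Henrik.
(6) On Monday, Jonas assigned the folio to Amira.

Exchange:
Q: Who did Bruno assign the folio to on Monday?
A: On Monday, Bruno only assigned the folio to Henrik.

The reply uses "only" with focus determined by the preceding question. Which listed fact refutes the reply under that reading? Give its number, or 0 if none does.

The question "Who did ... to ...?" targets the recipient, so in the reply the focus falls on "Henrik".
"Only" then excludes alternative recipients while the background — Bruno as agent and the folio as thing and on Monday as setting — is held fixed.
Fact (2) keeps Bruno as agent and the folio as thing and on Monday as setting but has recipient = Amira; that refutes the reply.
(Fact (1) would refute a reading with focus on the setting — but that is not what the question asks.)

2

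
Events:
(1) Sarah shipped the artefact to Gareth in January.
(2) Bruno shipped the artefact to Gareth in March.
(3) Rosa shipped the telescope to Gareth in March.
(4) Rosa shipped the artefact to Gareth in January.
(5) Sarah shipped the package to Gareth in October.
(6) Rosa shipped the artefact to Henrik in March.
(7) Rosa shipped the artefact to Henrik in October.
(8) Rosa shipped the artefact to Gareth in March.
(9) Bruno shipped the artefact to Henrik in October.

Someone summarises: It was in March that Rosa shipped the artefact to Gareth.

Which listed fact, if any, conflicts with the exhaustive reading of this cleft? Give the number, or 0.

4

The cleft puts "in March" in focus and presupposes the open proposition with Rosa as agent and the artefact as thing and Gareth as recipient.
Exhaustivity: in March is the only setting satisfying that background.
But fact (4) also has Rosa as agent and the artefact as thing and Gareth as recipient, with setting = in January — so the exhaustive reading fails.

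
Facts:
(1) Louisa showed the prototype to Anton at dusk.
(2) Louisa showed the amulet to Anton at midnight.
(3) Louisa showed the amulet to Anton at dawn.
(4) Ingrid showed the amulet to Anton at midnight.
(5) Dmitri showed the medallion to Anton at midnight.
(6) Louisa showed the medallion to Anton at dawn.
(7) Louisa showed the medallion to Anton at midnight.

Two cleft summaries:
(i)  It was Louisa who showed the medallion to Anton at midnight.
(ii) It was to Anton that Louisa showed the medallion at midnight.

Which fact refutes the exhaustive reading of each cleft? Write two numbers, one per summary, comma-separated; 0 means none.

Summary (i) focuses "Louisa" (the agent); background same thing, recipient, setting (the medallion / Anton / at midnight). Fact (5) matches that background with agent = Dmitri — refutes (i).
Summary (ii) focuses "Anton" (the recipient); background same agent, thing, setting (Louisa / the medallion / at midnight). No fact matches that background with a different recipient, so 0.

5, 0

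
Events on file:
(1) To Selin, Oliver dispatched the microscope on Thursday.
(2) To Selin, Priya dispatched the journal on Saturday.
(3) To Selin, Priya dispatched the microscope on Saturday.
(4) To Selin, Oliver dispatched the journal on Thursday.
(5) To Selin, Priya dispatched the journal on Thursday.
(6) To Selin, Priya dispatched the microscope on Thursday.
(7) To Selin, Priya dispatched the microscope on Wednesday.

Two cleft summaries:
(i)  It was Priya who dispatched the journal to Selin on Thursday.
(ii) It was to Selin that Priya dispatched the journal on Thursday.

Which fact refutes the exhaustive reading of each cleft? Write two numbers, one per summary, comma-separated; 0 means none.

Summary (i) focuses "Priya" (the agent); background the journal as thing and Selin as recipient and on Thursday as setting. Fact (4) matches that background with agent = Oliver — refutes (i).
Summary (ii) focuses "Selin" (the recipient); background Priya as agent and the journal as thing and on Thursday as setting. No fact matches that background with a different recipient, so 0.

4, 0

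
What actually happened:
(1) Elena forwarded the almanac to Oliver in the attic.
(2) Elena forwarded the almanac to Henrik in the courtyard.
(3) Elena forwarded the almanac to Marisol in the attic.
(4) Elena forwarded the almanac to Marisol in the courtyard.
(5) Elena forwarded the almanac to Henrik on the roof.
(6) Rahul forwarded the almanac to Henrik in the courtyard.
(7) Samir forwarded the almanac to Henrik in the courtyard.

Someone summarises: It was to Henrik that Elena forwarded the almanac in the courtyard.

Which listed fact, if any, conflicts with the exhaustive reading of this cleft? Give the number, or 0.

The cleft puts "Henrik" in focus and presupposes the open proposition with agent = Elena, thing = the almanac, setting = in the courtyard.
The exhaustive reading says no other recipient fits that background.
Fact (4) shares the background but with recipient = Marisol; exhaustivity is violated.

4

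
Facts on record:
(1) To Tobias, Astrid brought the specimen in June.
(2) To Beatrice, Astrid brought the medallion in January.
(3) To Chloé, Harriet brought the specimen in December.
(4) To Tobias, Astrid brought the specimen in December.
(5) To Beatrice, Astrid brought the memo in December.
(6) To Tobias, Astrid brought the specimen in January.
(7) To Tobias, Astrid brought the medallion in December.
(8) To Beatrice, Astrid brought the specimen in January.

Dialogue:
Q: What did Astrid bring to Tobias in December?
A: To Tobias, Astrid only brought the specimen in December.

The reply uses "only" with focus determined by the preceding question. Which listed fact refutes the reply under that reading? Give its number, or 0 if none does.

The question "What did ...?" targets the thing, so in the reply the focus falls on "the specimen".
"Only" then excludes alternative things while the background — Astrid as agent and Tobias as recipient and in December as setting — is held fixed.
Fact (7) shares the background with a different thing (the medallion) — counterexample.
(Fact (1) would refute a reading with focus on the setting — but that is not what the question asks.)

7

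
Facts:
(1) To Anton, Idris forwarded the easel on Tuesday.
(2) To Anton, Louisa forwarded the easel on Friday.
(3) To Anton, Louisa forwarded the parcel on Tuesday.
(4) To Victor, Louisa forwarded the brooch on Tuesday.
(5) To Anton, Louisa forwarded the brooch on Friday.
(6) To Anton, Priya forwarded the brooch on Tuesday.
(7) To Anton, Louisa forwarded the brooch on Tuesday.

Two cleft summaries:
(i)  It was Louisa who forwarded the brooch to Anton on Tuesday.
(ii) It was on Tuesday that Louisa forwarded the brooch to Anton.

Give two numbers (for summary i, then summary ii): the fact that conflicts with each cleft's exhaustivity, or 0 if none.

Summary (i) focuses "Louisa" (the agent); background same thing, recipient, setting (the brooch / Anton / on Tuesday). Fact (6) matches that background with agent = Priya — refutes (i).
Summary (ii) focuses "on Tuesday" (the setting); background same agent, thing, recipient (Louisa / the brooch / Anton). Fact (5) matches that background with setting = on Friday — refutes (ii).

6, 5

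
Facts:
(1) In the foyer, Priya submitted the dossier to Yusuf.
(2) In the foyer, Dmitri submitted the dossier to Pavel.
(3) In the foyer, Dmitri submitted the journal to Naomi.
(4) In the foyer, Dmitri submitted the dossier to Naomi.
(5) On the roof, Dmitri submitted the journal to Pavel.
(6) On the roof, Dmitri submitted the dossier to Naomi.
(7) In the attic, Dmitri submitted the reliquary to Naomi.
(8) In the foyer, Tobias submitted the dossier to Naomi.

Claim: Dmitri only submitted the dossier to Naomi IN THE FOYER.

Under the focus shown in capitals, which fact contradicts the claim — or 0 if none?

The capitals mark "in the foyer" as focus. So "only" rules out other settings, with the rest (Dmitri as agent and the dossier as thing and Naomi as recipient) as background.
Fact (6) shares the background but differs in setting (on the roof) — a counterexample.

6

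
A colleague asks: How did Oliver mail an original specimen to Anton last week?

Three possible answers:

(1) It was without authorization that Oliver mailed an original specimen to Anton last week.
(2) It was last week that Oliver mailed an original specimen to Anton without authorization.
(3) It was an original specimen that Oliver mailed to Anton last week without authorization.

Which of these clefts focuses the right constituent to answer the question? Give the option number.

The question word "how" targets the manner.
Option (1) clefts "without authorization" — that matches what the question asks about.
Option (2) clefts "last week" — the time, not what was asked.
Option (3) clefts "an original specimen" — the direct object, not what was asked.
So the congruent reply is (1).

1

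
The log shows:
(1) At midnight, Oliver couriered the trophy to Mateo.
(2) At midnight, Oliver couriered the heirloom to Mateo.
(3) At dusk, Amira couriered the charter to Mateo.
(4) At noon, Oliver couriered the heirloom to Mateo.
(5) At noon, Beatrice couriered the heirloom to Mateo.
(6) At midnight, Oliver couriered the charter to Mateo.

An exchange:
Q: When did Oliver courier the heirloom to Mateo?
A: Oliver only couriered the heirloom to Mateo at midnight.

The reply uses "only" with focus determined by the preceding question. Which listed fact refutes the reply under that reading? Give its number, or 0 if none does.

4

The question "When did ...?" targets the setting, so in the reply the focus falls on "at midnight".
So "only" ranges over settings; the rest (agent = Oliver, thing = the heirloom, recipient = Mateo) is presupposed.
Fact (4) keeps agent = Oliver, thing = the heirloom, recipient = Mateo but has setting = at noon; that refutes the reply.
(Fact (1) would refute a reading with focus on the thing — but that is not what the question asks.)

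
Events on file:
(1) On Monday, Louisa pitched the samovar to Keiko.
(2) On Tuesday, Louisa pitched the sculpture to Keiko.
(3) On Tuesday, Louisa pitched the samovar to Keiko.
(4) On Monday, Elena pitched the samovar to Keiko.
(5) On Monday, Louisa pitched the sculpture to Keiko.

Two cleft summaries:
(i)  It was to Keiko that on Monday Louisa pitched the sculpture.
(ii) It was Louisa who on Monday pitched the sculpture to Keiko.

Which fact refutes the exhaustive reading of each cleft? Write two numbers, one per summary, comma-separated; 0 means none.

(i): focus "Keiko". No fact shares agent = Louisa, thing = the sculpture, setting = on Monday with a different recipient. 0.
(ii): focus "Louisa". No fact shares thing = the sculpture, recipient = Keiko, setting = on Monday with a different agent. 0.

0, 0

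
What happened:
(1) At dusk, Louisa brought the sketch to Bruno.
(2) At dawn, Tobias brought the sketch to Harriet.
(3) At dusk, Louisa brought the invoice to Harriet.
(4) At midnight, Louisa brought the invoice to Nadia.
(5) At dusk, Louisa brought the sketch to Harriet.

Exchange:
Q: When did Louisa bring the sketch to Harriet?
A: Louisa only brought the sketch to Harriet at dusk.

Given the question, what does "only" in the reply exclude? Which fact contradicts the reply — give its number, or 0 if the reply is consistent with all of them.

0

The question "When did ...?" targets the setting, so in the reply the focus falls on "at dusk".
"Only" then excludes alternative settings while the background — agent = Louisa, thing = the sketch, recipient = Harriet — is held fixed.
No fact keeps agent = Louisa, thing = the sketch, recipient = Harriet while changing the setting; every other fact differs on something backgrounded. The reply stands.
(Fact (3) would refute a reading with focus on the thing — but that is not what the question asks.)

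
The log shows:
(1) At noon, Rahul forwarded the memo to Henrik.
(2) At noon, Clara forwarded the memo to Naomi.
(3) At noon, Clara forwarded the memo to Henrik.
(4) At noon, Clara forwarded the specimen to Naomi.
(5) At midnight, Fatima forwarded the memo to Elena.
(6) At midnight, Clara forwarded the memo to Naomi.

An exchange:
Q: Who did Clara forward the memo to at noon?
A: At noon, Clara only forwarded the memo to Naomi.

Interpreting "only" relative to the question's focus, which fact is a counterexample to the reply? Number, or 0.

Answering "Who did ... to ...?" puts focus on the recipient — here, "Naomi".
So "only" ranges over recipients; the rest (Clara as agent and the memo as thing and at noon as setting) is presupposed.
Fact (3) shares the background with a different recipient (Henrik) — counterexample.
(Fact (6) would refute a reading with focus on the setting — but that is not what the question asks.)

3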